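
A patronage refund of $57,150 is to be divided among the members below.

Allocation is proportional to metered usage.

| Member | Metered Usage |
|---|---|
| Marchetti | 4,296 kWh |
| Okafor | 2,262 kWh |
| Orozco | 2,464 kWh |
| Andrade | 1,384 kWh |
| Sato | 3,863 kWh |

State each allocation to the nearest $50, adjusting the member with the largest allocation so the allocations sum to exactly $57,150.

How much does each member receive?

Combined metered usage = 14,269.
Unrounded shares: Marchetti 4,296/14,269 × $57,150 = 17,206.28; Okafor 2,262/14,269 × $57,150 = 9,059.73; Orozco 2,464/14,269 × $57,150 = 9,868.78; Andrade 1,384/14,269 × $57,150 = 5,543.18; Sato 3,863/14,269 × $57,150 = 15,472.03.
Rounded to nearest $50: Marchetti $17,200; Okafor $9,050; Orozco $9,850; Andrade $5,550; Sato $15,450. Sum = $57,100.
Difference $57,150 − $57,100 = +$50 applied to largest allocation (Marchetti): Marchetti becomes $17,250.

Marchetti: $17,250 · Okafor: $9,050 · Orozco: $9,850 · Andrade: $5,550 · Sato: $15,450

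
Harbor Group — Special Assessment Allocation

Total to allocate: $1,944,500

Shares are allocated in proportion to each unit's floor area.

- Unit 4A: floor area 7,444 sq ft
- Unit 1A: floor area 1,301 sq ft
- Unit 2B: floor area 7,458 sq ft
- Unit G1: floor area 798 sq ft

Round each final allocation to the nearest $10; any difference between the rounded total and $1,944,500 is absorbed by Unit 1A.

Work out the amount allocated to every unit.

Floor area total: 17,001.
Pro-rata amounts: Unit 4A 7,444/17,001 × $1,944,500 = 851,412.15; Unit 1A 1,301/17,001 × $1,944,500 = 148,802.69; Unit 2B 7,458/17,001 × $1,944,500 = 853,013.41; Unit G1 798/17,001 × $1,944,500 = 91,271.75.
At nearest $10: Unit 4A $851,410; Unit 1A $148,800; Unit 2B $853,010; Unit G1 $91,270. Sum = $1,944,490.
Difference $1,944,500 − $1,944,490 = +$10 applied to Unit 1A: Unit 1A becomes $148,810.

Unit 4A: $851,410 · Unit 1A: $148,810 · Unit 2B: $853,010 · Unit G1: $91,270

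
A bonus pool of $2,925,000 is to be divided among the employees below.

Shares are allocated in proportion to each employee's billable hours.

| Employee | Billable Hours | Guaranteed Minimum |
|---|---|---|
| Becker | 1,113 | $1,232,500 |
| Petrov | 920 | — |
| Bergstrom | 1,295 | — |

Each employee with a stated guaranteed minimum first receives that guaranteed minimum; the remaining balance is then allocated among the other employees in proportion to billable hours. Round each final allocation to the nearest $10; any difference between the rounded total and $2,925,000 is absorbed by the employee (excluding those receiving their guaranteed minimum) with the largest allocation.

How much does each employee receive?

Becker: $1,232,500; Petrov: $702,980; Bergstrom: $989,520

Fund the minimums — Becker $1,232,500. Residual $1,692,500.
Residual split over remaining billable hours 2,215: Petrov 702,979.68 → $702,980; Bergstrom 989,520.32 → $989,520.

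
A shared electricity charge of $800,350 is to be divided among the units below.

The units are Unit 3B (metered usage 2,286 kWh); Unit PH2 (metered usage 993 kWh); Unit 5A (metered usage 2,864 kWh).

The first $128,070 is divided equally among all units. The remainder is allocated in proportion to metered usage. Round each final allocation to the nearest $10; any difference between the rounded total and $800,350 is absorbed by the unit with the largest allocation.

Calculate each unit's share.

Unit 3B: $292,870 · Unit PH2: $151,360 · Unit 5A: $356,120

Equal tier: $128,070 ÷ 3 = $42,690 apiece.
Remainder $672,280 by metered usage (total 6,143): Unit 3B 250,176.15 → $250,180; Unit PH2 108,672.32 → $108,670; Unit 5A 313,431.54 → $313,430.
Totals: Unit 3B $42,690 + $250,180 = $292,870; Unit PH2 $42,690 + $108,670 = $151,360; Unit 5A $42,690 + $313,430 = $356,120.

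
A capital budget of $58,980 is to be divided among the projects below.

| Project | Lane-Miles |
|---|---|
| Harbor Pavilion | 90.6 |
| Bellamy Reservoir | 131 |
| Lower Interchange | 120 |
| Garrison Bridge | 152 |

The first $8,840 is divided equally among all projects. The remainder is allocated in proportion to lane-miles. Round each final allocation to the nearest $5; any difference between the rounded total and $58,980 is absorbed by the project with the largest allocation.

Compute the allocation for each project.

$8,840 shared equally gives $2,210 per project.
Remainder $50,140 by lane-miles (total 493.6): Harbor Pavilion 9,203.17 → $9,205; Bellamy Reservoir 13,307.01 → $13,305; Lower Interchange 12,189.63 → $12,190; Garrison Bridge 15,440.19 → $15,440.
Totals: Harbor Pavilion $2,210 + $9,205 = $11,415; Bellamy Reservoir $2,210 + $13,305 = $15,515; Lower Interchange $2,210 + $12,190 = $14,400; Garrison Bridge $2,210 + $15,440 = $17,650.

Harbor Pavilion: $11,415 | Bellamy Reservoir: $15,515 | Lower Interchange: $14,400 | Garrison Bridge: $17,650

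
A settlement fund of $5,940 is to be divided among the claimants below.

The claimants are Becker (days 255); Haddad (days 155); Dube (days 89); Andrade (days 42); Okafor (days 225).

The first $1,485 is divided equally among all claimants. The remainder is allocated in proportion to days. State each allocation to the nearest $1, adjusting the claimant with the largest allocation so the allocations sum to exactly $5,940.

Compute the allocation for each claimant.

Becker: $1,780; Haddad: $1,198; Dube: $815; Andrade: $541; Okafor: $1,606

Equal tier: $1,485 ÷ 5 = $297 apiece.
Remainder $4,455 by days (total 766): Becker 1,483.06 → $1,483; Haddad 901.47 → $901; Dube 517.62 → $518; Andrade 244.27 → $244; Okafor 1,308.58 → $1,309.
Totals: Becker $297 + $1,483 = $1,780; Haddad $297 + $901 = $1,198; Dube $297 + $518 = $815; Andrade $297 + $244 = $541; Okafor $297 + $1,309 = $1,606.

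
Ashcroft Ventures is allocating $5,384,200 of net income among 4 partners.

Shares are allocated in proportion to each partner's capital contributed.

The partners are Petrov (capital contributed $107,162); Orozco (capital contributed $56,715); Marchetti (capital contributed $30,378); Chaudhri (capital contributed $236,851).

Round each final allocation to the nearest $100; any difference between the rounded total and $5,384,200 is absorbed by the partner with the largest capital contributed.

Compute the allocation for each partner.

Petrov: $1,338,400 | Orozco: $708,300 | Marchetti: $379,400 | Chaudhri: $2,958,100

Capital contributed total: 107,162 + 56,715 + 30,378 + 236,851 = 431,106.
Raw shares: Petrov 1,338,375.34; Orozco 708,329.05; Marchetti 379,399.10; Chaudhri 2,958,096.51.
At nearest $100: Petrov $1,338,400; Orozco $708,300; Marchetti $379,400; Chaudhri $2,958,100. Sum = $5,384,200.
Rounded total matches; no reconciliation needed.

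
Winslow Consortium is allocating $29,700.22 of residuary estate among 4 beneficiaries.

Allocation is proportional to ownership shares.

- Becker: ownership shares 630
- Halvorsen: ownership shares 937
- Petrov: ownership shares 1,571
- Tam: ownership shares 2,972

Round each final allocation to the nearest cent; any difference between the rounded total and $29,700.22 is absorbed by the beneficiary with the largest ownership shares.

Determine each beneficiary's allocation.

Becker: $3,062.38 · Halvorsen: $4,554.68 · Petrov: $7,636.51 · Tam: $14,446.65

Combined ownership shares = 630 + 937 + 1,571 + 2,972 = 6,110.
Unrounded shares: Becker 3,062.3795; Halvorsen 4,554.6819; Petrov 7,636.50501; Tam 14,446.6537.
Rounded to nearest cent: Becker $3,062.38; Halvorsen $4,554.68; Petrov $7,636.51; Tam $14,446.65. Sum = $29,700.22.
Rounded total matches; no reconciliation needed.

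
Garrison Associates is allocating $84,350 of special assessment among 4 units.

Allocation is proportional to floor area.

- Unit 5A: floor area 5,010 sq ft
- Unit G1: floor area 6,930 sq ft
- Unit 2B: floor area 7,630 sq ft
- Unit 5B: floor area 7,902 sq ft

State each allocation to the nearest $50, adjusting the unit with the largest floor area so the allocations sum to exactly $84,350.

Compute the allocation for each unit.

Combined floor area = 27,472.
Pro-rata amounts: Unit 5A 5,010/27,472 × $84,350 = 15,382.70; Unit G1 6,930/27,472 × $84,350 = 21,277.86; Unit 2B 7,630/27,472 × $84,350 = 23,427.14; Unit 5B 7,902/27,472 × $84,350 = 24,262.29.
After rounding ($50): Unit 5A $15,400; Unit G1 $21,300; Unit 2B $23,450; Unit 5B $24,250. Sum = $84,400.
Difference $84,350 − $84,400 = −$50 applied to largest floor area (Unit 5B): Unit 5B becomes $24,200.

Unit 5A: $15,400 | Unit G1: $21,300 | Unit 2B: $23,450 | Unit 5B: $24,200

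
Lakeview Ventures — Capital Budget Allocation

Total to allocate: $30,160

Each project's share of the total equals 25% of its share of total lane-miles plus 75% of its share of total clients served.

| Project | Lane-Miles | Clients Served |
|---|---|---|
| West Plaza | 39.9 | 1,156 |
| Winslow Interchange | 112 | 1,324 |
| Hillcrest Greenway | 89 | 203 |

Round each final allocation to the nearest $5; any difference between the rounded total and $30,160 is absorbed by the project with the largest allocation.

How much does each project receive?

Lane-miles total 240.9; clients served total 2,683.
Blended shares (25% lane-miles + 75% clients served): West Plaza 0.3646; Winslow Interchange 0.4863; Hillcrest Greenway 0.1491.
Proportional shares: West Plaza 10,994.92; Winslow Interchange 14,667.98; Hillcrest Greenway 4,497.10.
Rounded to nearest $5: West Plaza $10,995; Winslow Interchange $14,670; Hillcrest Greenway $4,495. Sum = $30,160.
No rounding difference to absorb.

West Plaza: $10,995 | Winslow Interchange: $14,670 | Hillcrest Greenway: $4,495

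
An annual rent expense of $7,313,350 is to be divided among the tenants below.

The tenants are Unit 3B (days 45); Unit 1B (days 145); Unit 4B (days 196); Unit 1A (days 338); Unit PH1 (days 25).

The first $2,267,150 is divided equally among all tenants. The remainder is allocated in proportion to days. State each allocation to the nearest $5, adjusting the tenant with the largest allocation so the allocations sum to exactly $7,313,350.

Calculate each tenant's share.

Equal tier: $2,267,150 ÷ 5 = $453,430 apiece.
Remainder $5,046,200 by days (total 749): Unit 3B 303,176.23 → $303,175; Unit 1B 976,901.20 → $976,900; Unit 4B 1,320,500.93 → $1,320,500; Unit 1A 2,277,190.39 → $2,277,190; Unit PH1 168,431.24 → $168,430.
Rounding difference +$5 on remainder applied to Unit 1A.
Totals: Unit 3B $453,430 + $303,175 = $756,605; Unit 1B $453,430 + $976,900 = $1,430,330; Unit 4B $453,430 + $1,320,500 = $1,773,930; Unit 1A $453,430 + $2,277,195 = $2,730,625; Unit PH1 $453,430 + $168,430 = $621,860.

Unit 3B: $756,605 · Unit 1B: $1,430,330 · Unit 4B: $1,773,930 · Unit 1A: $2,730,625 · Unit PH1: $621,860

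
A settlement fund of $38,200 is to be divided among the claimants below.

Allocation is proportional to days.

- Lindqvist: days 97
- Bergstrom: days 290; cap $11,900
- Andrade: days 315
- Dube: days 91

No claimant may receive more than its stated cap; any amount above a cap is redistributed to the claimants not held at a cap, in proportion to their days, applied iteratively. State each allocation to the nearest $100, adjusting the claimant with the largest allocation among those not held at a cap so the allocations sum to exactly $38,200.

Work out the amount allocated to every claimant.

Lindqvist: $5,100 | Bergstrom: $11,900 | Andrade: $16,400 | Dube: $4,800

Total days = 793.
Proportional shares (ignoring caps): Lindqvist 4,672.64; Bergstrom 13,969.74; Andrade 15,174.02; Dube 4,383.61.
Cap binds for Bergstrom ($11,900); remaining pool $26,300 reallocated over remaining days 503.
Redistributed shares: Lindqvist 5,071.77 → $5,100; Andrade 16,470.18 → $16,500; Dube 4,758.05 → $4,800.
Rounding difference −$100 applied to Andrade → $16,400.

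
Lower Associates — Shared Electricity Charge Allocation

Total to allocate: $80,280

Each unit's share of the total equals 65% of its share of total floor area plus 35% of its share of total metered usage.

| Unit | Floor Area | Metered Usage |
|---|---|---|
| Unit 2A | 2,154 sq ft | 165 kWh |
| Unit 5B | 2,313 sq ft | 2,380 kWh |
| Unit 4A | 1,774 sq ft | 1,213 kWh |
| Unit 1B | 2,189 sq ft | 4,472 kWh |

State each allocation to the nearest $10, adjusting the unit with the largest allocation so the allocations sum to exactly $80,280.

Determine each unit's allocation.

Floor area total 8,430; metered usage total 8,230.
Combined weights (65% floor area + 35% metered usage): Unit 2A 0.1731; Unit 5B 0.2796; Unit 4A 0.1884; Unit 1B 0.3590.
Proportional shares: Unit 2A 13,896.66; Unit 5B 22,443.10; Unit 4A 15,122.42; Unit 1B 28,817.82.
Rounded to nearest $10: Unit 2A $13,900; Unit 5B $22,440; Unit 4A $15,120; Unit 1B $28,820. Sum = $80,280.
Rounded total matches; no reconciliation needed.

Unit 2A: $13,900 · Unit 5B: $22,440 · Unit 4A: $15,120 · Unit 1B: $28,820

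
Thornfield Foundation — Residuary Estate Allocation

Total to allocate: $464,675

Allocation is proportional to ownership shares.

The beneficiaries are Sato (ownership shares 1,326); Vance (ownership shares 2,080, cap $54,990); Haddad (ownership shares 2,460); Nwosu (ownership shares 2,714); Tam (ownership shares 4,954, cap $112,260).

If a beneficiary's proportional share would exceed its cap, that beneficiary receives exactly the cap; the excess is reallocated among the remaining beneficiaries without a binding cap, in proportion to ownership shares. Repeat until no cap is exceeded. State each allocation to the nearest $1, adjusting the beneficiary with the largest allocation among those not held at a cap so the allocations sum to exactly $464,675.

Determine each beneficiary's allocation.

Sato: $60,675; Vance: $54,990; Haddad: $112,564; Nwosu: $124,186; Tam: $112,260

Total ownership shares = 13,534.
Pro-rata shares before constraints: Sato 45,526.75; Vance 71,414.51; Haddad 84,461.39; Nwosu 93,182.20; Tam 170,090.14.
Held at cap: Vance ($54,990), Tam ($112,260); balance $297,425 reallocated over remaining ownership shares 6,500.
Shares after redistribution: Sato 60,674.70 → $60,675; Haddad 112,563.92 → $112,564; Nwosu 124,186.38 → $124,186.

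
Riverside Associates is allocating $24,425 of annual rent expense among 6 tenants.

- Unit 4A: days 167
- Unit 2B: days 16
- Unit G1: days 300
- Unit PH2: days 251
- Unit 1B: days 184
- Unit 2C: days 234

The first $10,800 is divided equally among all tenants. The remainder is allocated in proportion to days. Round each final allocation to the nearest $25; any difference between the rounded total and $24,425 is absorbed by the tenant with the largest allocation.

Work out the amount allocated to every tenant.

First tranche $10,800 split equally: $1,800 each.
Remainder $13,625 by days (total 1,152): Unit 4A 1,975.15 → $1,975; Unit 2B 189.24 → $200; Unit G1 3,548.18 → $3,550; Unit PH2 2,968.64 → $2,975; Unit 1B 2,176.22 → $2,175; Unit 2C 2,767.58 → $2,775.
Rounding difference −$25 on remainder applied to Unit G1.
Totals: Unit 4A $1,800 + $1,975 = $3,775; Unit 2B $1,800 + $200 = $2,000; Unit G1 $1,800 + $3,525 = $5,325; Unit PH2 $1,800 + $2,975 = $4,775; Unit 1B $1,800 + $2,175 = $3,975; Unit 2C $1,800 + $2,775 = $4,575.

Unit 4A: $3,775 | Unit 2B: $2,000 | Unit G1: $5,325 | Unit PH2: $4,775 | Unit 1B: $3,975 | Unit 2C: $4,575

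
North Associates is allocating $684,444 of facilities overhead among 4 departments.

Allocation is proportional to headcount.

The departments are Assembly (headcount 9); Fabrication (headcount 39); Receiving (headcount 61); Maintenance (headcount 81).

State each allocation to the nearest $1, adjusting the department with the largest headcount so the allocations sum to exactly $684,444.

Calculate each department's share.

Total headcount = 9 + 39 + 61 + 81 = 190.
Proportional shares: Assembly 32,421.03; Fabrication 140,491.14; Receiving 219,742.55; Maintenance 291,789.28.
Rounded to nearest $1: Assembly $32,421; Fabrication $140,491; Receiving $219,743; Maintenance $291,789. Sum = $684,444.
Rounded total matches; no reconciliation needed.

Assembly: $32,421 | Fabrication: $140,491 | Receiving: $219,743 | Maintenance: $291,789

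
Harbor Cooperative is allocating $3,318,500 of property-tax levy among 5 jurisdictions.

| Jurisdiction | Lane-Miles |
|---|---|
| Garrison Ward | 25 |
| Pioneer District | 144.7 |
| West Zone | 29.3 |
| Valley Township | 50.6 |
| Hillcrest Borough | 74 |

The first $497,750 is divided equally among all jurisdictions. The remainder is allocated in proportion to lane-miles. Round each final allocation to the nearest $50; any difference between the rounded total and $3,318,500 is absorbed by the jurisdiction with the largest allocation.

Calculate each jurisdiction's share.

Garrison Ward: $317,450; Pioneer District: $1,360,900; West Zone: $354,950; Valley Township: $540,600; Hillcrest Borough: $744,600

First tranche $497,750 split equally: $99,550 each.
Remainder $2,820,750 by lane-miles (total 323.6): Garrison Ward 217,919.50 → $217,900; Pioneer District 1,261,318.06 → $1,261,300; West Zone 255,401.65 → $255,400; Valley Township 441,069.07 → $441,050; Hillcrest Borough 645,041.72 → $645,050.
Rounding difference +$50 on remainder applied to Pioneer District.
Totals: Garrison Ward $99,550 + $217,900 = $317,450; Pioneer District $99,550 + $1,261,350 = $1,360,900; West Zone $99,550 + $255,400 = $354,950; Valley Township $99,550 + $441,050 = $540,600; Hillcrest Borough $99,550 + $645,050 = $744,600.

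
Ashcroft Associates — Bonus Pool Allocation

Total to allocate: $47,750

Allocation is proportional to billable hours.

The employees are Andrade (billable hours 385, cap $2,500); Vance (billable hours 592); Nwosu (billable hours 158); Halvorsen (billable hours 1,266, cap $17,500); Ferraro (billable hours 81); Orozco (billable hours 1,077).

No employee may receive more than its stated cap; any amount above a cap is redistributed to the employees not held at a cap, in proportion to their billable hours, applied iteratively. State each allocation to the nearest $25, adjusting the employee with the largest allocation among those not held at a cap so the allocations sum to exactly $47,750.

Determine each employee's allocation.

Combined billable hours = 3,559.
Unconstrained shares: Andrade 5,165.43; Vance 7,942.68; Nwosu 2,119.84; Halvorsen 16,985.53; Ferraro 1,086.75; Orozco 14,449.78.
Capped: Andrade ($2,500); balance $45,250 reallocated over remaining billable hours 3,174.
Capped: Halvorsen ($17,500); balance $27,750 reallocated over remaining billable hours 1,908.
Remaining shares: Vance 8,610.06 → $8,600; Nwosu 2,297.96 → $2,300; Ferraro 1,178.07 → $1,175; Orozco 15,663.92 → $15,675.

Andrade: $2,500 | Vance: $8,600 | Nwosu: $2,300 | Halvorsen: $17,500 | Ferraro: $1,175 | Orozco: $15,675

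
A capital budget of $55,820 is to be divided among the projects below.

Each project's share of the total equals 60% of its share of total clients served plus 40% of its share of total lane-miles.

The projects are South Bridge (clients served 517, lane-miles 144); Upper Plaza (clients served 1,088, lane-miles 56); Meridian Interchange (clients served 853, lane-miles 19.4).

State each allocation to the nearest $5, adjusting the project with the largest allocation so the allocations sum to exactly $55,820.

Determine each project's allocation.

Clients served total 2,458; lane-miles total 219.4.
Combined weights (60% clients served + 40% lane-miles): South Bridge 0.3887; Upper Plaza 0.3677; Meridian Interchange 0.2436.
Unrounded shares: South Bridge 21,699.15; Upper Plaza 20,523.81; Meridian Interchange 13,597.04.
After rounding ($5): South Bridge $21,700; Upper Plaza $20,525; Meridian Interchange $13,595. Sum = $55,820.
No rounding difference to absorb.

South Bridge: $21,700 | Upper Plaza: $20,525 | Meridian Interchange: $13,595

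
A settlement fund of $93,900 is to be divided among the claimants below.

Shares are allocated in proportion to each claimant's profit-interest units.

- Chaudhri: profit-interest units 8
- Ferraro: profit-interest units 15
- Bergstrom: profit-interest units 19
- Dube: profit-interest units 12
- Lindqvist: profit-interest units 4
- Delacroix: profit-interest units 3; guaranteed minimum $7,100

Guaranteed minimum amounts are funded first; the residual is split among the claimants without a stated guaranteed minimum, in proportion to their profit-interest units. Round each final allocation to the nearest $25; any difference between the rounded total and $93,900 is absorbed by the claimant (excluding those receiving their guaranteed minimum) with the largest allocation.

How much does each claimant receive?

Guaranteed amounts: Delacroix $7,100. Residual $86,800.
Residual split over remaining profit-interest units 58: Chaudhri 11,972.41 → $11,975; Ferraro 22,448.28 → $22,450; Bergstrom 28,434.48 → $28,425; Dube 17,958.62 → $17,950; Lindqvist 5,986.21 → $5,975.
Rounding difference +$25 applied to Bergstrom → $28,450.

Chaudhri: $11,975 | Ferraro: $22,450 | Bergstrom: $28,450 | Dube: $17,950 | Lindqvist: $5,975 | Delacroix: $7,100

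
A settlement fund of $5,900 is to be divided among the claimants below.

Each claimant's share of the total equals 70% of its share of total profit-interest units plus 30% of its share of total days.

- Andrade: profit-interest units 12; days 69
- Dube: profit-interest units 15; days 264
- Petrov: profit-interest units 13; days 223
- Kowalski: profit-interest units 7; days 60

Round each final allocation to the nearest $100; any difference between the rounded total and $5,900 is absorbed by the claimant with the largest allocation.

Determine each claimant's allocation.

Andrade: $1,300; Dube: $2,000; Petrov: $1,800; Kowalski: $800

Totals — profit-interest units 47, days 616.
Blended shares (70% profit-interest units + 30% days): Andrade 0.2123; Dube 0.3520; Petrov 0.3022; Kowalski 0.1335.
Unrounded shares: Andrade 1,252.73; Dube 2,076.66; Petrov 1,783.10; Kowalski 787.51.
At nearest $100: Andrade $1,300; Dube $2,100; Petrov $1,800; Kowalski $800. Sum = $6,000.
Difference $5,900 − $6,000 = −$100 applied to largest allocation (Dube): Dube becomes $2,000.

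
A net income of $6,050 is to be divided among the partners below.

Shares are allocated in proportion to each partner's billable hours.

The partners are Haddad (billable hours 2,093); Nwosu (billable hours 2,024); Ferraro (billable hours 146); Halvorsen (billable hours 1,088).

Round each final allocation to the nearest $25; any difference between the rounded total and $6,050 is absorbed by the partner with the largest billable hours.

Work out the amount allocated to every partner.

Total billable hours = 5,351.
Raw shares: Haddad 2,093/5,351 × $6,050 = 2,366.41; Nwosu 2,024/5,351 × $6,050 = 2,288.39; Ferraro 146/5,351 × $6,050 = 165.07; Halvorsen 1,088/5,351 × $6,050 = 1,230.13.
At nearest $25: Haddad $2,375; Nwosu $2,300; Ferraro $175; Halvorsen $1,225. Sum = $6,075.
Difference $6,050 − $6,075 = −$25 applied to largest billable hours (Haddad): Haddad becomes $2,350.

Haddad: $2,350; Nwosu: $2,300; Ferraro: $175; Halvorsen: $1,225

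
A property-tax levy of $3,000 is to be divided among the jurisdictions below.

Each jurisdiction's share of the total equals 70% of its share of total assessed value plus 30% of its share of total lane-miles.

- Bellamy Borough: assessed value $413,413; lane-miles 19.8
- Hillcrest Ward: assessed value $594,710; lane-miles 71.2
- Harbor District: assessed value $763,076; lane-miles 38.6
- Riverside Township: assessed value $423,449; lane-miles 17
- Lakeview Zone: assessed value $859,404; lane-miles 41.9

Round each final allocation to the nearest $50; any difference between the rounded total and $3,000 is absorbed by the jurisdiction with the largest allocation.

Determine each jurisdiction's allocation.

Totals — assessed value 3,054,052, lane-miles 188.5.
Composite weights (70% assessed value + 30% lane-miles): Bellamy Borough 0.1263; Hillcrest Ward 0.2496; Harbor District 0.2363; Riverside Township 0.1241; Lakeview Zone 0.2637.
Pro-rata amounts: Bellamy Borough 378.80; Hillcrest Ward 748.88; Harbor District 709.00; Riverside Township 372.34; Lakeview Zone 790.99.
After rounding ($50): Bellamy Borough $400; Hillcrest Ward $750; Harbor District $700; Riverside Township $350; Lakeview Zone $800. Sum = $3,000.
Rounded total matches; no reconciliation needed.

Bellamy Borough: $400; Hillcrest Ward: $750; Harbor District: $700; Riverside Township: $350; Lakeview Zone: $800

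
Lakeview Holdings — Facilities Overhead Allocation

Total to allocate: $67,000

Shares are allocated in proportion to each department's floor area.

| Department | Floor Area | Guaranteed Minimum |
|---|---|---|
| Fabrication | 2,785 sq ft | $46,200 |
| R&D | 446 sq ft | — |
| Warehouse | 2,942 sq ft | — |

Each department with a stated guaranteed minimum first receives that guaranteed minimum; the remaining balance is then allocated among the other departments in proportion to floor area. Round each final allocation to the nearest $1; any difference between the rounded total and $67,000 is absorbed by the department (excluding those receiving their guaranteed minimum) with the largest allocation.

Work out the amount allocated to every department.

Guaranteed amounts: Fabrication $46,200. Remaining pool $20,800.
Remaining pool split over remaining floor area 3,388: R&D 2,738.13 → $2,738; Warehouse 18,061.87 → $18,062.

Fabrication: $46,200 | R&D: $2,738 | Warehouse: $18,062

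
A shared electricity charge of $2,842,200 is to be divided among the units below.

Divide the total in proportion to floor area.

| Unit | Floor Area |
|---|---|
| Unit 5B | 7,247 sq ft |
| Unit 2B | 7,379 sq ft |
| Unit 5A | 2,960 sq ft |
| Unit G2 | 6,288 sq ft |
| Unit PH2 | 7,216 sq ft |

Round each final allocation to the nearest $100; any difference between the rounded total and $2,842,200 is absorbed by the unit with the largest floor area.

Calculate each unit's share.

Unit 5B: $662,500 · Unit 2B: $674,600 · Unit 5A: $270,600 · Unit G2: $574,800 · Unit PH2: $659,700

Floor area total: 7,247 + 7,379 + 2,960 + 6,288 + 7,216 = 31,090.
Raw shares: Unit 5B 662,509.60; Unit 2B 674,576.83; Unit 5A 270,598.65; Unit G2 574,839.29; Unit PH2 659,675.63.
Rounded to nearest $100: Unit 5B $662,500; Unit 2B $674,600; Unit 5A $270,600; Unit G2 $574,800; Unit PH2 $659,700. Sum = $2,842,200.
Sum already equals the total — no adjustment.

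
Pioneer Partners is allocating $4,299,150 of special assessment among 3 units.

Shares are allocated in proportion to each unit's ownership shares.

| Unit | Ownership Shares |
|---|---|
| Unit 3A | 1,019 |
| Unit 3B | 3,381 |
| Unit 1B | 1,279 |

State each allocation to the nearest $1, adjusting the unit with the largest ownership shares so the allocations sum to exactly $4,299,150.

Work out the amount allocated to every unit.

Combined ownership shares = 1,019 + 3,381 + 1,279 = 5,679.
Raw shares: Unit 3A 771,409.38; Unit 3B 2,559,504.52; Unit 1B 968,236.11.
After rounding ($1): Unit 3A $771,409; Unit 3B $2,559,505; Unit 1B $968,236. Sum = $4,299,150.
No rounding difference to absorb.

Unit 3A: $771,409; Unit 3B: $2,559,505; Unit 1B: $968,236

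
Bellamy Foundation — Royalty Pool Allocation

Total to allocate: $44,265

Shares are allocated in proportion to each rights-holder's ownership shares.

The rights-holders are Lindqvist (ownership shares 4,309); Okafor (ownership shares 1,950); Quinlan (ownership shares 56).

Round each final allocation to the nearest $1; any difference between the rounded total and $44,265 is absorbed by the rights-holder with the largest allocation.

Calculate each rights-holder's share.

Sum of ownership shares: 6,315.
Raw shares: Lindqvist 4,309/6,315 × $44,265 = 30,203.94; Okafor 1,950/6,315 × $44,265 = 13,668.53; Quinlan 56/6,315 × $44,265 = 392.53.
After rounding ($1): Lindqvist $30,204; Okafor $13,669; Quinlan $393. Sum = $44,266.
Difference $44,265 − $44,266 = −$1 applied to largest allocation (Lindqvist): Lindqvist becomes $30,203.

Lindqvist: $30,203 · Okafor: $13,669 · Quinlan: $393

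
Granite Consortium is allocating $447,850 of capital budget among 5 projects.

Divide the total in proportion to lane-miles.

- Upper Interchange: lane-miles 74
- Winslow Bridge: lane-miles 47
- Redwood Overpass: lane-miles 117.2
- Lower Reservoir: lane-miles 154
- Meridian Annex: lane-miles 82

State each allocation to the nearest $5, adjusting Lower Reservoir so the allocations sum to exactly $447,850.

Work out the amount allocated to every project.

Total lane-miles = 474.2.
Unrounded shares: Upper Interchange 74/474.2 × $447,850 = 69,888.02; Winslow Bridge 47/474.2 × $447,850 = 44,388.34; Redwood Overpass 117.2/474.2 × $447,850 = 110,687.52; Lower Reservoir 154/474.2 × $447,850 = 145,442.64; Meridian Annex 82/474.2 × $447,850 = 77,443.48.
At nearest $5: Upper Interchange $69,890; Winslow Bridge $44,390; Redwood Overpass $110,690; Lower Reservoir $145,445; Meridian Annex $77,445. Sum = $447,860.
Difference $447,850 − $447,860 = −$10 applied to Lower Reservoir: Lower Reservoir becomes $145,435.

Upper Interchange: $69,890; Winslow Bridge: $44,390; Redwood Overpass: $110,690; Lower Reservoir: $145,435; Meridian Annex: $77,445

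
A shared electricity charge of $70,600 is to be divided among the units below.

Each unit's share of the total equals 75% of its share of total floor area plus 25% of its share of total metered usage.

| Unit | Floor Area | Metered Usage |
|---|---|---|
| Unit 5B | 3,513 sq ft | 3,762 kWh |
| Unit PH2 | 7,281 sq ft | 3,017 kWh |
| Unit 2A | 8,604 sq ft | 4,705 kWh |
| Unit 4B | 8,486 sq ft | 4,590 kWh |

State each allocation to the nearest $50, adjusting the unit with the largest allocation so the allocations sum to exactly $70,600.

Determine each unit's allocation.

Totals — floor area 27,884, metered usage 16,074.
Blended shares (75% floor area + 25% metered usage): Unit 5B 0.1530; Unit PH2 0.2428; Unit 2A 0.3046; Unit 4B 0.2996.
Proportional shares: Unit 5B 10,801.82; Unit PH2 17,138.98; Unit 2A 21,504.78; Unit 4B 21,154.43.
Rounded to nearest $50: Unit 5B $10,800; Unit PH2 $17,150; Unit 2A $21,500; Unit 4B $21,150. Sum = $70,600.
No rounding difference to absorb.

Unit 5B: $10,800; Unit PH2: $17,150; Unit 2A: $21,500; Unit 4B: $21,150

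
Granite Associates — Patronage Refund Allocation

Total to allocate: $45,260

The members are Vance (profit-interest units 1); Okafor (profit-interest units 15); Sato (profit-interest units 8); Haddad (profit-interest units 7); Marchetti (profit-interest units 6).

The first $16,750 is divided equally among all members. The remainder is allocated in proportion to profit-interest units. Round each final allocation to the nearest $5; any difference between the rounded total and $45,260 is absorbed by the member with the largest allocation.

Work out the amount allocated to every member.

Equal tier: $16,750 ÷ 5 = $3,350 apiece.
Remainder $28,510 by profit-interest units (total 37): Vance 770.54 → $770; Okafor 11,558.11 → $11,560; Sato 6,164.32 → $6,165; Haddad 5,393.78 → $5,395; Marchetti 4,623.24 → $4,625.
Rounding difference −$5 on remainder applied to Okafor.
Totals: Vance $3,350 + $770 = $4,120; Okafor $3,350 + $11,555 = $14,905; Sato $3,350 + $6,165 = $9,515; Haddad $3,350 + $5,395 = $8,745; Marchetti $3,350 + $4,625 = $7,975.

Vance: $4,120 · Okafor: $14,905 · Sato: $9,515 · Haddad: $8,745 · Marchetti: $7,975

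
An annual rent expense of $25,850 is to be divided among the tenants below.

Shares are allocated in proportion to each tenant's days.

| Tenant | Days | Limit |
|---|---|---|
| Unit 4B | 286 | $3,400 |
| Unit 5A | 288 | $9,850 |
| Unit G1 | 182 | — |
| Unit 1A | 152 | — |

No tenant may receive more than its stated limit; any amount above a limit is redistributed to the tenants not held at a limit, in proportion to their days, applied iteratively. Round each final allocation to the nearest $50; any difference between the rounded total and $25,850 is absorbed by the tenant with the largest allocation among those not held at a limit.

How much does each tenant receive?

Combined days = 908.
Proportional shares (ignoring caps): Unit 4B 8,142.18; Unit 5A 8,199.12; Unit G1 5,181.39; Unit 1A 4,327.31.
Cap binds for Unit 4B ($3,400); remaining pool $22,450 reallocated over remaining days 622.
Cap binds for Unit 5A ($9,850); remaining pool $12,600 reallocated over remaining days 334.
Remaining shares: Unit G1 6,865.87 → $6,850; Unit 1A 5,734.13 → $5,750.

Unit 4B: $3,400 · Unit 5A: $9,850 · Unit G1: $6,850 · Unit 1A: $5,750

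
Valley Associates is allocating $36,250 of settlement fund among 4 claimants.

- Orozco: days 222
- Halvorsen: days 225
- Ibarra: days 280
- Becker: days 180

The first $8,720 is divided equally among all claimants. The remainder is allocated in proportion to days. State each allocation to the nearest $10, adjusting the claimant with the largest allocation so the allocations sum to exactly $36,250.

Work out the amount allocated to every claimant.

Orozco: $8,920 · Halvorsen: $9,010 · Ibarra: $10,680 · Becker: $7,640

Equal tier: $8,720 ÷ 4 = $2,180 apiece.
Remainder $27,530 by days (total 907): Orozco 6,738.32 → $6,740; Halvorsen 6,829.38 → $6,830; Ibarra 8,498.79 → $8,500; Becker 5,463.51 → $5,460.
Totals: Orozco $2,180 + $6,740 = $8,920; Halvorsen $2,180 + $6,830 = $9,010; Ibarra $2,180 + $8,500 = $10,680; Becker $2,180 + $5,460 = $7,640.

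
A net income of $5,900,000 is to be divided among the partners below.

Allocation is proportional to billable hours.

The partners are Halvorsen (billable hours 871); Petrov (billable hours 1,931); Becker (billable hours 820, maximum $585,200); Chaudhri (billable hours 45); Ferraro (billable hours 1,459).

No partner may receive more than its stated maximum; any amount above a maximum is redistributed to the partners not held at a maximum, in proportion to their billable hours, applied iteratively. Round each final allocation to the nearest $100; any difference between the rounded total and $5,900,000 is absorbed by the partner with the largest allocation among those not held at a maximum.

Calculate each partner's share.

Halvorsen: $1,075,100; Petrov: $2,383,400; Becker: $585,200; Chaudhri: $55,500; Ferraro: $1,800,800

Sum of billable hours: 5,126.
Unconstrained shares: Halvorsen 1,002,516.58; Petrov 2,222,571.21; Becker 943,815.84; Chaudhri 51,794.77; Ferraro 1,679,301.60.
Capped: Becker ($585,200); residual $5,314,800 reallocated over remaining billable hours 4,306.
Remaining shares: Halvorsen 1,075,055.92 → $1,075,100; Petrov 2,383,390.34 → $2,383,400; Chaudhri 55,542.50 → $55,500; Ferraro 1,800,811.24 → $1,800,800.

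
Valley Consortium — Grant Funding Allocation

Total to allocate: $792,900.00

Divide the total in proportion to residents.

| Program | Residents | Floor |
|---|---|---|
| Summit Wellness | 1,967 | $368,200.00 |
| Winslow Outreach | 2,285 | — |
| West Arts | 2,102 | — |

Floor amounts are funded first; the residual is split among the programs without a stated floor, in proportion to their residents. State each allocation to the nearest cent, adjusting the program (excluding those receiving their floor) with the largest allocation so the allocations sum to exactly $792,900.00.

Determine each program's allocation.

Summit Wellness: $368,200.00 · Winslow Outreach: $221,208.00 · West Arts: $203,492.00

Minimums first: Summit Wellness $368,200.00. Remaining pool $424,700.00.
Remaining pool split over remaining residents 4,387: Winslow Outreach 221,208.0009 → $221,208.00; West Arts 203,491.9991 → $203,492.00.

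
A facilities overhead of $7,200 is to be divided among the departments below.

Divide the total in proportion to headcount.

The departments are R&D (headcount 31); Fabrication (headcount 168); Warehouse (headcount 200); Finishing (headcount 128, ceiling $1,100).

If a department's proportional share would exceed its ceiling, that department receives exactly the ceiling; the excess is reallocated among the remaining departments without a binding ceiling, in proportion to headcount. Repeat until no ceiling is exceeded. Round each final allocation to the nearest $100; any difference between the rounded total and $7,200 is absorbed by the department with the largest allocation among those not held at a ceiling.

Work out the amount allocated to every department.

Headcount total: 527.
Unconstrained shares: R&D 423.53; Fabrication 2,295.26; Warehouse 2,732.45; Finishing 1,748.77.
Cap binds for Finishing ($1,100); remaining pool $6,100 reallocated over remaining headcount 399.
Shares after redistribution: R&D 473.93 → $500; Fabrication 2,568.42 → $2,600; Warehouse 3,057.64 → $3,100.
Rounding difference −$100 applied to Warehouse → $3,000.

R&D: $500; Fabrication: $2,600; Warehouse: $3,000; Finishing: $1,100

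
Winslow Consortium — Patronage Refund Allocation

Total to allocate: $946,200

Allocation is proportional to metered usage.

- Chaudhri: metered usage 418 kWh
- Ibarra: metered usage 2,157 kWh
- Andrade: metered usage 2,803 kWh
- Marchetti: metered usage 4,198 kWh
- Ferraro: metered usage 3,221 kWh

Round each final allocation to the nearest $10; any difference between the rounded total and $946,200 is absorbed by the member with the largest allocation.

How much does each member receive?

Chaudhri: $30,910; Ibarra: $159,490; Andrade: $207,250; Marchetti: $310,390; Ferraro: $238,160

Sum of metered usage: 12,797.
Raw shares: Chaudhri 418/12,797 × $946,200 = 30,906.59; Ibarra 2,157/12,797 × $946,200 = 159,486.86; Andrade 2,803/12,797 × $946,200 = 207,251.59; Marchetti 4,198/12,797 × $946,200 = 310,396.78; Ferraro 3,221/12,797 × $946,200 = 238,158.18.
Rounded to nearest $10: Chaudhri $30,910; Ibarra $159,490; Andrade $207,250; Marchetti $310,400; Ferraro $238,160. Sum = $946,210.
Difference $946,200 − $946,210 = −$10 applied to largest allocation (Marchetti): Marchetti becomes $310,390.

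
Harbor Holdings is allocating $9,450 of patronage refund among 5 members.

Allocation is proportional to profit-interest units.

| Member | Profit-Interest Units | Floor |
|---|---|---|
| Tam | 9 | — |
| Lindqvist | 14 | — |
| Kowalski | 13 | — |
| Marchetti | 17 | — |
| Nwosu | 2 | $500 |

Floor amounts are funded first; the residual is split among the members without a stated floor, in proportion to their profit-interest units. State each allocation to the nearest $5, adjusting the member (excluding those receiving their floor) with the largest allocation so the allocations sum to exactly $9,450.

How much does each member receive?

Fund the minimums — Nwosu $500. Remaining pool $8,950.
Remaining pool split over remaining profit-interest units 53: Tam 1,519.81 → $1,520; Lindqvist 2,364.15 → $2,365; Kowalski 2,195.28 → $2,195; Marchetti 2,870.75 → $2,870.

Tam: $1,520; Lindqvist: $2,365; Kowalski: $2,195; Marchetti: $2,870; Nwosu: $500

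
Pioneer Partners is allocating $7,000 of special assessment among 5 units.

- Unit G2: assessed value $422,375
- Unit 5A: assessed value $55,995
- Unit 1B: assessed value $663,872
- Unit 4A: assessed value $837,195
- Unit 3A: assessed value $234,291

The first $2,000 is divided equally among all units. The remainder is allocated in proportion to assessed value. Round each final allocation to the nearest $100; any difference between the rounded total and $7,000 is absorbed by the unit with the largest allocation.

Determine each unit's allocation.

Unit G2: $1,400 · Unit 5A: $500 · Unit 1B: $1,900 · Unit 4A: $2,300 · Unit 3A: $900

Equal tier: $2,000 ÷ 5 = $400 apiece.
Remainder $5,000 by assessed value (total 2,213,728): Unit G2 953.99 → $1,000; Unit 5A 126.47 → $100; Unit 1B 1,499.44 → $1,500; Unit 4A 1,890.92 → $1,900; Unit 3A 529.18 → $500.
Totals: Unit G2 $400 + $1,000 = $1,400; Unit 5A $400 + $100 = $500; Unit 1B $400 + $1,500 = $1,900; Unit 4A $400 + $1,900 = $2,300; Unit 3A $400 + $500 = $900.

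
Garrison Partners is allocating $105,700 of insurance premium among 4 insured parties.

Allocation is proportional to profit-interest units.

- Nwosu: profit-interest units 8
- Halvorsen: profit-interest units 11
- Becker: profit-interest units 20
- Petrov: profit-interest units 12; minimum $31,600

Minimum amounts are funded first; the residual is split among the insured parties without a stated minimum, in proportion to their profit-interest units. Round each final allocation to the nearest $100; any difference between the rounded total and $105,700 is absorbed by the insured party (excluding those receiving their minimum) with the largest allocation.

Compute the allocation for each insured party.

Nwosu: $15,200 | Halvorsen: $20,900 | Becker: $38,000 | Petrov: $31,600

Minimums first: Petrov $31,600. Remaining pool $74,100.
Remaining pool split over remaining profit-interest units 39: Nwosu 15,200.00 → $15,200; Halvorsen 20,900.00 → $20,900; Becker 38,000.00 → $38,000.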